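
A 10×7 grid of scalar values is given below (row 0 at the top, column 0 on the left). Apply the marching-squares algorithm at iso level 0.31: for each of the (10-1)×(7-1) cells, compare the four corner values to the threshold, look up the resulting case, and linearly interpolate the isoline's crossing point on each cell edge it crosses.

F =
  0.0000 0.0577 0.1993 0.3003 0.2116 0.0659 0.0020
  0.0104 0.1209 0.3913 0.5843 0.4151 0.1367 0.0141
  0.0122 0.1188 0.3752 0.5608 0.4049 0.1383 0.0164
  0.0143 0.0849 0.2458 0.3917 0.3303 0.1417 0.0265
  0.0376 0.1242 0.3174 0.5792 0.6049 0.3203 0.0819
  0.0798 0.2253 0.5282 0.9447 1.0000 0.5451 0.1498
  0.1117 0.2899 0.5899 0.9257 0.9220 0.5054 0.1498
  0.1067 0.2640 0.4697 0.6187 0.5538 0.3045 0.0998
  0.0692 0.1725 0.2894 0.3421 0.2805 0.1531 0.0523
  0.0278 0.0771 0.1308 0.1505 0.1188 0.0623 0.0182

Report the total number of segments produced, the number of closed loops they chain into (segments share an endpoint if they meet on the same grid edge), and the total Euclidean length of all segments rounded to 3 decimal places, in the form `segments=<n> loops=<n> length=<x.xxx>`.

segments=26 loops=1 length=21.250

cell (0,1): code 0100 → (0.577,2.000)–(1.000,1.699)
cell (0,2): code 1100 → (0.034,3.000)–(0.577,2.000)
cell (0,3): code 1100 → (0.484,4.000)–(0.034,3.000)
cell (0,4): code 1000 → (1.000,4.378)–(0.484,4.000)
cell (1,1): code 0110 → (1.000,1.699)–(2.000,1.746)
cell (1,4): code 1001 → (2.000,4.356)–(1.000,4.378)
cell (2,1): code 0010 → (2.000,1.746)–(2.504,2.000)
cell (2,2): code 0111 → (2.504,2.000)–(3.000,2.440)
cell (2,4): code 1001 → (3.000,4.108)–(2.000,4.356)
cell (3,1): code 0100 → (3.897,2.000)–(4.000,1.962)
cell (3,2): code 1110 → (3.000,2.440)–(3.897,2.000)
cell (3,4): code 1101 → (3.942,5.000)–(3.000,4.108)
cell (3,5): code 1000 → (4.000,5.043)–(3.942,5.000)
cell (4,1): code 0110 → (4.000,1.962)–(5.000,1.280)
cell (4,5): code 1001 → (5.000,5.595)–(4.000,5.043)
cell (5,1): code 0110 → (5.000,1.280)–(6.000,1.067)
cell (5,5): code 1001 → (6.000,5.549)–(5.000,5.595)
cell (6,1): code 0110 → (6.000,1.067)–(7.000,1.224)
cell (6,4): code 1011 → (7.000,4.978)–(6.973,5.000)
cell (6,5): code 0001 → (6.973,5.000)–(6.000,5.549)
cell (7,1): code 0010 → (7.000,1.224)–(7.886,2.000)
cell (7,2): code 0111 → (7.886,2.000)–(8.000,2.391)
cell (7,3): code 1011 → (8.000,3.521)–(7.892,4.000)
cell (7,4): code 0001 → (7.892,4.000)–(7.000,4.978)
cell (8,2): code 0010 → (8.000,2.391)–(8.168,3.000)
cell (8,3): code 0001 → (8.168,3.000)–(8.000,3.521)
total: 26 segments, chained into 1 closed loop(s), length Σ = 21.250227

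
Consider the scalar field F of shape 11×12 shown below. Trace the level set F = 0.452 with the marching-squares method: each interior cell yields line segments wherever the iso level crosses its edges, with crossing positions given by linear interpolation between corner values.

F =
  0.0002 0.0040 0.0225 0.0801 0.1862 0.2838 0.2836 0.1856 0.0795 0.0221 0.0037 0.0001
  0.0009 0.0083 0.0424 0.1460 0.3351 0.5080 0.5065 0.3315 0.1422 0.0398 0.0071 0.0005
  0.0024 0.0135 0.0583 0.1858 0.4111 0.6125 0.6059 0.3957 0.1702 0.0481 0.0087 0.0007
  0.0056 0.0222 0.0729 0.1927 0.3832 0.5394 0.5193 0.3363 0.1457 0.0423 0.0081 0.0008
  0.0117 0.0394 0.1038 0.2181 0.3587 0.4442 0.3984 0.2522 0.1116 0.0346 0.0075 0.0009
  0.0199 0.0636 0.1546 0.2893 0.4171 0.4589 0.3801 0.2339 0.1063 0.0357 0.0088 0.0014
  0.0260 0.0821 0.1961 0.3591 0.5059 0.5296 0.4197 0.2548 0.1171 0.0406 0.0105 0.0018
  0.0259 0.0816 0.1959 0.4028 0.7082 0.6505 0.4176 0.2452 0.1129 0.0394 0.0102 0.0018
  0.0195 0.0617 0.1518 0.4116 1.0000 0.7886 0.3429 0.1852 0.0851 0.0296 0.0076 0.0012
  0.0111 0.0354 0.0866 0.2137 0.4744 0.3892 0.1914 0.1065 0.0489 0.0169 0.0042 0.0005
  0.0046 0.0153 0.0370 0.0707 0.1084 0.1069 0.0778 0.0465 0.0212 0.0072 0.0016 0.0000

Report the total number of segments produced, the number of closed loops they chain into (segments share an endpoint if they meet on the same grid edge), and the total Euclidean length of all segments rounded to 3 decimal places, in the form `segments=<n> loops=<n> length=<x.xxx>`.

cell (0,4): code 0100 → (0.750,5.000)–(1.000,4.676)
cell (0,5): code 1100 → (0.755,6.000)–(0.750,5.000)
cell (0,6): code 1000 → (1.000,6.311)–(0.755,6.000)
cell (1,4): code 0110 → (1.000,4.676)–(2.000,4.203)
cell (1,6): code 1001 → (2.000,6.732)–(1.000,6.311)
cell (2,4): code 0110 → (2.000,4.203)–(3.000,4.440)
cell (2,6): code 1001 → (3.000,6.368)–(2.000,6.732)
cell (3,4): code 0010 → (3.000,4.440)–(3.918,5.000)
cell (3,5): code 0011 → (3.918,5.000)–(3.557,6.000)
cell (3,6): code 0001 → (3.557,6.000)–(3.000,6.368)
cell (4,4): code 0100 → (4.531,5.000)–(5.000,4.835)
cell (4,5): code 1000 → (5.000,5.088)–(4.531,5.000)
cell (5,3): code 0100 → (5.393,4.000)–(6.000,3.633)
cell (5,4): code 1110 → (5.000,4.835)–(5.393,4.000)
cell (5,5): code 1001 → (6.000,5.706)–(5.000,5.088)
cell (6,3): code 0110 → (6.000,3.633)–(7.000,3.161)
cell (6,5): code 1001 → (7.000,5.852)–(6.000,5.706)
cell (7,3): code 0110 → (7.000,3.161)–(8.000,3.069)
cell (7,5): code 1001 → (8.000,5.755)–(7.000,5.852)
cell (8,3): code 0110 → (8.000,3.069)–(9.000,3.914)
cell (8,4): code 1011 → (9.000,4.263)–(8.843,5.000)
cell (8,5): code 0001 → (8.843,5.000)–(8.000,5.755)
cell (9,3): code 0010 → (9.000,3.914)–(9.061,4.000)
cell (9,4): code 0001 → (9.061,4.000)–(9.000,4.263)
total: 24 segments, chained into 2 closed loop(s), length Σ = 20.372420

segments=24 loops=2 length=20.372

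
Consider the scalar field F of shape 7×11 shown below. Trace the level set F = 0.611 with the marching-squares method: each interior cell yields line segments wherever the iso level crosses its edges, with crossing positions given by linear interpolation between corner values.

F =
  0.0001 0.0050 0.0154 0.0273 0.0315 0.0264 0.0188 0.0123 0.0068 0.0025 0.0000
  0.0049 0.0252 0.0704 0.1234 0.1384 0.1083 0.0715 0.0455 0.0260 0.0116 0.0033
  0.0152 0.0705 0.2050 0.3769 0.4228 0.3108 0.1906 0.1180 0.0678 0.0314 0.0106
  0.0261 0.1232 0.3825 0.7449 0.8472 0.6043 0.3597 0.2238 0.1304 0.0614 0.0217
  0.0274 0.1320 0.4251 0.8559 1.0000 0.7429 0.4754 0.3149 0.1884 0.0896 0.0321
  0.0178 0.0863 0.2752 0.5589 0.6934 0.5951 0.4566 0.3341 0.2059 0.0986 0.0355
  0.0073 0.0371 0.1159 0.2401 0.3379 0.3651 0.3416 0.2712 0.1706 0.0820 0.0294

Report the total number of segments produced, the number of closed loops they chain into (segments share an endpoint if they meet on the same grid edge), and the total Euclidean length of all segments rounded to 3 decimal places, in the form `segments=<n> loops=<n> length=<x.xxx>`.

segments=12 loops=1 length=8.970

cell (2,2): code 0100 → (2.636,3.000)–(3.000,2.631)
cell (2,3): code 1100 → (2.443,4.000)–(2.636,3.000)
cell (2,4): code 1000 → (3.000,4.972)–(2.443,4.000)
cell (3,2): code 0110 → (3.000,2.631)–(4.000,2.432)
cell (3,4): code 1101 → (3.048,5.000)–(3.000,4.972)
cell (3,5): code 1000 → (4.000,5.493)–(3.048,5.000)
cell (4,2): code 0010 → (4.000,2.432)–(4.825,3.000)
cell (4,3): code 0111 → (4.825,3.000)–(5.000,3.387)
cell (4,4): code 1011 → (5.000,4.838)–(4.892,5.000)
cell (4,5): code 0001 → (4.892,5.000)–(4.000,5.493)
cell (5,3): code 0010 → (5.000,3.387)–(5.232,4.000)
cell (5,4): code 0001 → (5.232,4.000)–(5.000,4.838)
total: 12 segments, chained into 1 closed loop(s), length Σ = 8.969805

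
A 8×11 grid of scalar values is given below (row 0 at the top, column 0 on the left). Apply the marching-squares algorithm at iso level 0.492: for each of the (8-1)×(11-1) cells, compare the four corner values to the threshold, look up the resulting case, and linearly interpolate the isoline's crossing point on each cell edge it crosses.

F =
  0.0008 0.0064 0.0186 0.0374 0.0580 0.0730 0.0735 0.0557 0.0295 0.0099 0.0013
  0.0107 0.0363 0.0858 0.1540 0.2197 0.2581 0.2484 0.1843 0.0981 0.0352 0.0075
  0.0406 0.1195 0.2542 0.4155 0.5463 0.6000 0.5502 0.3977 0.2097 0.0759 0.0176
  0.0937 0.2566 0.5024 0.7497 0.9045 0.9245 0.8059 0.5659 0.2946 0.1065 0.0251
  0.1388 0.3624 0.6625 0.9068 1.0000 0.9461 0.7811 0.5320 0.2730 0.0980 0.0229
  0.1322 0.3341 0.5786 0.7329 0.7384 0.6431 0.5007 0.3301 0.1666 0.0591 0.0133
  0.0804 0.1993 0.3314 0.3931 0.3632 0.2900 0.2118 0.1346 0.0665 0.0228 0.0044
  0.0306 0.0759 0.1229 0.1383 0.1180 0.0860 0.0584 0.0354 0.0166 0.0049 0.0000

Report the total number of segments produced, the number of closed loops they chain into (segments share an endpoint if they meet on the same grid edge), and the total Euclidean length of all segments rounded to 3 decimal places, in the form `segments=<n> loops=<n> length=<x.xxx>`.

cell (1,3): code 0100 → (1.834,4.000)–(2.000,3.585)
cell (1,4): code 1100 → (1.684,5.000)–(1.834,4.000)
cell (1,5): code 1100 → (1.807,6.000)–(1.684,5.000)
cell (1,6): code 1000 → (2.000,6.382)–(1.807,6.000)
cell (2,1): code 0100 → (2.958,2.000)–(3.000,1.958)
cell (2,2): code 1100 → (2.229,3.000)–(2.958,2.000)
cell (2,3): code 1110 → (2.000,3.585)–(2.229,3.000)
cell (2,6): code 1101 → (2.561,7.000)–(2.000,6.382)
cell (2,7): code 1000 → (3.000,7.272)–(2.561,7.000)
cell (3,1): code 0110 → (3.000,1.958)–(4.000,1.432)
cell (3,7): code 1001 → (4.000,7.154)–(3.000,7.272)
cell (4,1): code 0110 → (4.000,1.432)–(5.000,1.646)
cell (4,6): code 1011 → (5.000,6.051)–(4.198,7.000)
cell (4,7): code 0001 → (4.198,7.000)–(4.000,7.154)
cell (5,1): code 0010 → (5.000,1.646)–(5.350,2.000)
cell (5,2): code 0011 → (5.350,2.000)–(5.709,3.000)
cell (5,3): code 0011 → (5.709,3.000)–(5.657,4.000)
cell (5,4): code 0011 → (5.657,4.000)–(5.428,5.000)
cell (5,5): code 0011 → (5.428,5.000)–(5.030,6.000)
cell (5,6): code 0001 → (5.030,6.000)–(5.000,6.051)
total: 20 segments, chained into 1 closed loop(s), length Σ = 15.546521

segments=20 loops=1 length=15.547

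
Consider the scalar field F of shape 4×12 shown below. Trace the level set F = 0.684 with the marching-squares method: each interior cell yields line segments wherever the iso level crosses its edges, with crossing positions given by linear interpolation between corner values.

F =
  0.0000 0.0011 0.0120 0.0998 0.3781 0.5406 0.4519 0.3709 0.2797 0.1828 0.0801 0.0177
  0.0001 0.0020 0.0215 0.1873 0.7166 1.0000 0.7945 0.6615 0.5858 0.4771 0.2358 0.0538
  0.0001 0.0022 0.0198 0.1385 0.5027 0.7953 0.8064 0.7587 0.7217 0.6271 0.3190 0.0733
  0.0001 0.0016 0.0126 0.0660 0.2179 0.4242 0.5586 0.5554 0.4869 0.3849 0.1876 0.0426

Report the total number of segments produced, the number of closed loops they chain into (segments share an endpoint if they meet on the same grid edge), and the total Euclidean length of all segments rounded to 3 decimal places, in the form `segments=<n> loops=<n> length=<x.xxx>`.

segments=14 loops=1 length=10.295

cell (0,3): code 0100 → (0.904,4.000)–(1.000,3.938)
cell (0,4): code 1100 → (0.312,5.000)–(0.904,4.000)
cell (0,5): code 1100 → (0.677,6.000)–(0.312,5.000)
cell (0,6): code 1000 → (1.000,6.831)–(0.677,6.000)
cell (1,3): code 0010 → (1.000,3.938)–(1.152,4.000)
cell (1,4): code 0111 → (1.152,4.000)–(2.000,4.620)
cell (1,6): code 1101 → (1.231,7.000)–(1.000,6.831)
cell (1,7): code 1100 → (1.723,8.000)–(1.231,7.000)
cell (1,8): code 1000 → (2.000,8.399)–(1.723,8.000)
cell (2,4): code 0010 → (2.000,4.620)–(2.300,5.000)
cell (2,5): code 0011 → (2.300,5.000)–(2.494,6.000)
cell (2,6): code 0011 → (2.494,6.000)–(2.367,7.000)
cell (2,7): code 0011 → (2.367,7.000)–(2.161,8.000)
cell (2,8): code 0001 → (2.161,8.000)–(2.000,8.399)
total: 14 segments, chained into 1 closed loop(s), length Σ = 10.294569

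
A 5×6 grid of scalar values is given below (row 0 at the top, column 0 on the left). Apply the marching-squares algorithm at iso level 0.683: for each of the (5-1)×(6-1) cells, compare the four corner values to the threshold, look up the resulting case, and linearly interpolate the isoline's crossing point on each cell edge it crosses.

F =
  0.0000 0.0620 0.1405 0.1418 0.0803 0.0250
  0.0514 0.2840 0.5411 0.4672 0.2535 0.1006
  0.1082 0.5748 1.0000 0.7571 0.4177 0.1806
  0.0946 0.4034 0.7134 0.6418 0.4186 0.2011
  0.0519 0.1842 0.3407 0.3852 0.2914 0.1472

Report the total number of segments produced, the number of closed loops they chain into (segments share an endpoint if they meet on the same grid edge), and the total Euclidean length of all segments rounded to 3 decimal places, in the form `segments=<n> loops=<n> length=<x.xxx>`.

cell (1,1): code 0100 → (1.309,2.000)–(2.000,1.254)
cell (1,2): code 1100 → (1.744,3.000)–(1.309,2.000)
cell (1,3): code 1000 → (2.000,3.218)–(1.744,3.000)
cell (2,1): code 0110 → (2.000,1.254)–(3.000,1.902)
cell (2,2): code 1011 → (3.000,2.425)–(2.643,3.000)
cell (2,3): code 0001 → (2.643,3.000)–(2.000,3.218)
cell (3,1): code 0010 → (3.000,1.902)–(3.082,2.000)
cell (3,2): code 0001 → (3.082,2.000)–(3.000,2.425)
total: 8 segments, chained into 1 closed loop(s), length Σ = 5.550397

segments=8 loops=1 length=5.550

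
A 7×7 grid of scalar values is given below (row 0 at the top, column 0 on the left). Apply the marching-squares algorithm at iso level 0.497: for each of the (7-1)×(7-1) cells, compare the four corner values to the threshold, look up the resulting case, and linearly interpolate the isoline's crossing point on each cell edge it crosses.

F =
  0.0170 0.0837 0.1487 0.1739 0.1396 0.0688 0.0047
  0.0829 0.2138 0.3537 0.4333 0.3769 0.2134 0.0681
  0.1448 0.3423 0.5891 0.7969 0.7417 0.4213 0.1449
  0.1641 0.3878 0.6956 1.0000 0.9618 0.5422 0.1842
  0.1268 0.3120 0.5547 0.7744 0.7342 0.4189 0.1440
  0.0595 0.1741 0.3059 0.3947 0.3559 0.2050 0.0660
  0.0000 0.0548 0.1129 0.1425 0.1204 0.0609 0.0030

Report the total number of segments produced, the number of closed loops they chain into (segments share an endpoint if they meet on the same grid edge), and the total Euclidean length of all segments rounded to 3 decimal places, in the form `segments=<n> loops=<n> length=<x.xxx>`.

cell (1,1): code 0100 → (1.609,2.000)–(2.000,1.627)
cell (1,2): code 1100 → (1.175,3.000)–(1.609,2.000)
cell (1,3): code 1100 → (1.329,4.000)–(1.175,3.000)
cell (1,4): code 1000 → (2.000,4.764)–(1.329,4.000)
cell (2,1): code 0110 → (2.000,1.627)–(3.000,1.355)
cell (2,4): code 1101 → (2.626,5.000)–(2.000,4.764)
cell (2,5): code 1000 → (3.000,5.126)–(2.626,5.000)
cell (3,1): code 0110 → (3.000,1.355)–(4.000,1.762)
cell (3,4): code 1011 → (4.000,4.752)–(3.367,5.000)
cell (3,5): code 0001 → (3.367,5.000)–(3.000,5.126)
cell (4,1): code 0010 → (4.000,1.762)–(4.232,2.000)
cell (4,2): code 0011 → (4.232,2.000)–(4.731,3.000)
cell (4,3): code 0011 → (4.731,3.000)–(4.627,4.000)
cell (4,4): code 0001 → (4.627,4.000)–(4.000,4.752)
total: 14 segments, chained into 1 closed loop(s), length Σ = 11.341001

segments=14 loops=1 length=11.341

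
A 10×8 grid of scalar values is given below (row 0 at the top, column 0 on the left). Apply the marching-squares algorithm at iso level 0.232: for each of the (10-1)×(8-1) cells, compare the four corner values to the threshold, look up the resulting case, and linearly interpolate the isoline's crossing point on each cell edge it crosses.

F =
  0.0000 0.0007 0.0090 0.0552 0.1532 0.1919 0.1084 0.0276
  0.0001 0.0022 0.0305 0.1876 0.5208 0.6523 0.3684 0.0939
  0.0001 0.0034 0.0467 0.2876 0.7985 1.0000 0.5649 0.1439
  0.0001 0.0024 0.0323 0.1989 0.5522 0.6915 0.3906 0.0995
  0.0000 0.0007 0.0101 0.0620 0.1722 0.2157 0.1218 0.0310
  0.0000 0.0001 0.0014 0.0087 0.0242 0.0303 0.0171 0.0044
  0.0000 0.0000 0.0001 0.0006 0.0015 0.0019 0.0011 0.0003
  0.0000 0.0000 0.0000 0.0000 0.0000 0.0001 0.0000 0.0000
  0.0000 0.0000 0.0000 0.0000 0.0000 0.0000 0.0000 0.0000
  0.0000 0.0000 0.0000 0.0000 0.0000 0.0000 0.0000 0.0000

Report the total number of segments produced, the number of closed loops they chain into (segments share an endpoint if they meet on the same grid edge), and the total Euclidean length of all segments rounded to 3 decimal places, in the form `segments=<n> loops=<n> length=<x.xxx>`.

cell (0,3): code 0100 → (0.214,4.000)–(1.000,3.133)
cell (0,4): code 1100 → (0.087,5.000)–(0.214,4.000)
cell (0,5): code 1100 → (0.475,6.000)–(0.087,5.000)
cell (0,6): code 1000 → (1.000,6.497)–(0.475,6.000)
cell (1,2): code 0100 → (1.444,3.000)–(2.000,2.769)
cell (1,3): code 1110 → (1.000,3.133)–(1.444,3.000)
cell (1,6): code 1001 → (2.000,6.791)–(1.000,6.497)
cell (2,2): code 0010 → (2.000,2.769)–(2.627,3.000)
cell (2,3): code 0111 → (2.627,3.000)–(3.000,3.094)
cell (2,6): code 1001 → (3.000,6.545)–(2.000,6.791)
cell (3,3): code 0010 → (3.000,3.094)–(3.843,4.000)
cell (3,4): code 0011 → (3.843,4.000)–(3.966,5.000)
cell (3,5): code 0011 → (3.966,5.000)–(3.590,6.000)
cell (3,6): code 0001 → (3.590,6.000)–(3.000,6.545)
total: 14 segments, chained into 1 closed loop(s), length Σ = 12.279977

segments=14 loops=1 length=12.280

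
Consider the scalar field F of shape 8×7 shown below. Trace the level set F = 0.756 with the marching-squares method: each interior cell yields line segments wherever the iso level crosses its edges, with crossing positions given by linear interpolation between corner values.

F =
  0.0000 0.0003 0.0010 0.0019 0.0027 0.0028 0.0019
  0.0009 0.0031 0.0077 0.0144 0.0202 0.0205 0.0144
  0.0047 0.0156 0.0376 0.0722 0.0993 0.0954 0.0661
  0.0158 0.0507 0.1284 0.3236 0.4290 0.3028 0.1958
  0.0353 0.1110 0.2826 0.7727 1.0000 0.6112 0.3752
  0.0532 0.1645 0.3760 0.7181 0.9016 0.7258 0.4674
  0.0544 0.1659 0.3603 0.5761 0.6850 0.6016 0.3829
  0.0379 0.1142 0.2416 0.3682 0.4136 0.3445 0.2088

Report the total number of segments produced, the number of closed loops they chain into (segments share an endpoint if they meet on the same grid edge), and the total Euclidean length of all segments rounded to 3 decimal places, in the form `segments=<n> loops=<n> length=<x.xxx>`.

cell (3,2): code 0100 → (3.963,3.000)–(4.000,2.966)
cell (3,3): code 1100 → (3.573,4.000)–(3.963,3.000)
cell (3,4): code 1000 → (4.000,4.628)–(3.573,4.000)
cell (4,2): code 0010 → (4.000,2.966)–(4.306,3.000)
cell (4,3): code 0111 → (4.306,3.000)–(5.000,3.207)
cell (4,4): code 1001 → (5.000,4.828)–(4.000,4.628)
cell (5,3): code 0010 → (5.000,3.207)–(5.672,4.000)
cell (5,4): code 0001 → (5.672,4.000)–(5.000,4.828)
total: 8 segments, chained into 1 closed loop(s), length Σ = 6.041587

segments=8 loops=1 length=6.042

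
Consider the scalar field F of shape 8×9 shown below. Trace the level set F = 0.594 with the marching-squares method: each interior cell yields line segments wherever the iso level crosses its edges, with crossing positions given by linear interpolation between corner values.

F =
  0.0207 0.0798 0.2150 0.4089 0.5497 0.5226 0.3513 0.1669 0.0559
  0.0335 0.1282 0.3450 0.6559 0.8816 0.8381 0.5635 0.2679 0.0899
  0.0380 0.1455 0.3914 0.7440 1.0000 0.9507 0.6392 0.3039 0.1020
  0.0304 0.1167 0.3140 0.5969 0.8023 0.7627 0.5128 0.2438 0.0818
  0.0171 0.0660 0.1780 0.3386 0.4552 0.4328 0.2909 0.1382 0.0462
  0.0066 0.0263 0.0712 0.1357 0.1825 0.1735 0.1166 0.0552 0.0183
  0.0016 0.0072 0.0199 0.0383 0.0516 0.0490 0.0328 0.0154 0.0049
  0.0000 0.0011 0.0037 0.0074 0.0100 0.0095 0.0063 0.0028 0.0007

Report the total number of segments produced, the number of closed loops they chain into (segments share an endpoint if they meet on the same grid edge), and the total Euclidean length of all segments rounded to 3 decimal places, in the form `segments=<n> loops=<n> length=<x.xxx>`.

cell (0,2): code 0100 → (0.749,3.000)–(1.000,2.801)
cell (0,3): code 1100 → (0.133,4.000)–(0.749,3.000)
cell (0,4): code 1100 → (0.226,5.000)–(0.133,4.000)
cell (0,5): code 1000 → (1.000,5.889)–(0.226,5.000)
cell (1,2): code 0110 → (1.000,2.801)–(2.000,2.575)
cell (1,5): code 1101 → (1.403,6.000)–(1.000,5.889)
cell (1,6): code 1000 → (2.000,6.135)–(1.403,6.000)
cell (2,2): code 0110 → (2.000,2.575)–(3.000,2.990)
cell (2,5): code 1011 → (3.000,5.675)–(2.358,6.000)
cell (2,6): code 0001 → (2.358,6.000)–(2.000,6.135)
cell (3,2): code 0010 → (3.000,2.990)–(3.011,3.000)
cell (3,3): code 0011 → (3.011,3.000)–(3.600,4.000)
cell (3,4): code 0011 → (3.600,4.000)–(3.511,5.000)
cell (3,5): code 0001 → (3.511,5.000)–(3.000,5.675)
total: 14 segments, chained into 1 closed loop(s), length Σ = 10.944000

segments=14 loops=1 length=10.944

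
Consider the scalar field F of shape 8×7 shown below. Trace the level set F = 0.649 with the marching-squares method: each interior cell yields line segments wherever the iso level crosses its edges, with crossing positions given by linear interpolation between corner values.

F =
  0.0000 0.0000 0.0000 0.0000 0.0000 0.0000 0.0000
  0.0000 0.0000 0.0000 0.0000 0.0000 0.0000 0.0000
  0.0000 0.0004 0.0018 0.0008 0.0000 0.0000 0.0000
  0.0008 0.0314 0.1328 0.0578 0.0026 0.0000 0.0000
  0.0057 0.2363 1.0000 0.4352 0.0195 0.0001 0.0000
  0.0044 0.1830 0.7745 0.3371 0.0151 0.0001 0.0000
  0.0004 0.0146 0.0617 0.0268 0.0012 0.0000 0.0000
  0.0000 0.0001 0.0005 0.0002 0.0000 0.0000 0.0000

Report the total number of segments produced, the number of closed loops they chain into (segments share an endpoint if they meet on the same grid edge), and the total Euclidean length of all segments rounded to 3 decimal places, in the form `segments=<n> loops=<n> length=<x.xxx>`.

segments=6 loops=1 length=4.051

cell (3,1): code 0100 → (3.595,2.000)–(4.000,1.540)
cell (3,2): code 1000 → (4.000,2.621)–(3.595,2.000)
cell (4,1): code 0110 → (4.000,1.540)–(5.000,1.788)
cell (4,2): code 1001 → (5.000,2.287)–(4.000,2.621)
cell (5,1): code 0010 → (5.000,1.788)–(5.176,2.000)
cell (5,2): code 0001 → (5.176,2.000)–(5.000,2.287)
total: 6 segments, chained into 1 closed loop(s), length Σ = 4.051041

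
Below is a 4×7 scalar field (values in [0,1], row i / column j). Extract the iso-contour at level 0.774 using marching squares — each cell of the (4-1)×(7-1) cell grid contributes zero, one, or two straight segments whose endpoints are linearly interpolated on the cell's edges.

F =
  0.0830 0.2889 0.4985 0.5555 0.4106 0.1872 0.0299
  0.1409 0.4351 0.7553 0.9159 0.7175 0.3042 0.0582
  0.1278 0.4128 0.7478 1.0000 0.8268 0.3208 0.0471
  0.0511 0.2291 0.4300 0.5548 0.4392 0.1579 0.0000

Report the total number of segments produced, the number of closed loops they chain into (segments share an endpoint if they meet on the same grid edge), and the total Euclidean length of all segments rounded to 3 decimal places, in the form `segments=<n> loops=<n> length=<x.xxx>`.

cell (0,2): code 0100 → (0.606,3.000)–(1.000,2.116)
cell (0,3): code 1000 → (1.000,3.715)–(0.606,3.000)
cell (1,2): code 0110 → (1.000,2.116)–(2.000,2.104)
cell (1,3): code 1101 → (1.517,4.000)–(1.000,3.715)
cell (1,4): code 1000 → (2.000,4.104)–(1.517,4.000)
cell (2,2): code 0010 → (2.000,2.104)–(2.508,3.000)
cell (2,3): code 0011 → (2.508,3.000)–(2.136,4.000)
cell (2,4): code 0001 → (2.136,4.000)–(2.000,4.104)
total: 8 segments, chained into 1 closed loop(s), length Σ = 6.136479

segments=8 loops=1 length=6.136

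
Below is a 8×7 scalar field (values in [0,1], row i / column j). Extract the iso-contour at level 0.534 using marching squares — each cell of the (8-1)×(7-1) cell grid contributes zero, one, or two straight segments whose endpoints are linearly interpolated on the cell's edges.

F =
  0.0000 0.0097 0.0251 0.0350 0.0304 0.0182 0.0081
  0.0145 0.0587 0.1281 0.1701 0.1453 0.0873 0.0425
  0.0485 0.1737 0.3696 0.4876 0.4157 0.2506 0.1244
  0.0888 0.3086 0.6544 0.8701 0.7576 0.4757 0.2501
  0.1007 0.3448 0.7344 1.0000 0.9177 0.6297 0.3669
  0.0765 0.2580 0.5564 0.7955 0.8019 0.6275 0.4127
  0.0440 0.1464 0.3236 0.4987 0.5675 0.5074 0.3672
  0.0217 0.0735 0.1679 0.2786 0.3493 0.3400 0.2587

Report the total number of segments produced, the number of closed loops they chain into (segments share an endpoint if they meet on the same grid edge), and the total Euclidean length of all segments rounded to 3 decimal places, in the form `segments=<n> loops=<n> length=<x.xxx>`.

segments=16 loops=1 length=12.355

cell (2,1): code 0100 → (2.577,2.000)–(3.000,1.652)
cell (2,2): code 1100 → (2.121,3.000)–(2.577,2.000)
cell (2,3): code 1100 → (2.346,4.000)–(2.121,3.000)
cell (2,4): code 1000 → (3.000,4.793)–(2.346,4.000)
cell (3,1): code 0110 → (3.000,1.652)–(4.000,1.486)
cell (3,4): code 1101 → (3.379,5.000)–(3.000,4.793)
cell (3,5): code 1000 → (4.000,5.364)–(3.379,5.000)
cell (4,1): code 0110 → (4.000,1.486)–(5.000,1.925)
cell (4,5): code 1001 → (5.000,5.435)–(4.000,5.364)
cell (5,1): code 0010 → (5.000,1.925)–(5.096,2.000)
cell (5,2): code 0011 → (5.096,2.000)–(5.881,3.000)
cell (5,3): code 0111 → (5.881,3.000)–(6.000,3.513)
cell (5,4): code 1011 → (6.000,4.557)–(5.779,5.000)
cell (5,5): code 0001 → (5.779,5.000)–(5.000,5.435)
cell (6,3): code 0010 → (6.000,3.513)–(6.154,4.000)
cell (6,4): code 0001 → (6.154,4.000)–(6.000,4.557)
total: 16 segments, chained into 1 closed loop(s), length Σ = 12.355321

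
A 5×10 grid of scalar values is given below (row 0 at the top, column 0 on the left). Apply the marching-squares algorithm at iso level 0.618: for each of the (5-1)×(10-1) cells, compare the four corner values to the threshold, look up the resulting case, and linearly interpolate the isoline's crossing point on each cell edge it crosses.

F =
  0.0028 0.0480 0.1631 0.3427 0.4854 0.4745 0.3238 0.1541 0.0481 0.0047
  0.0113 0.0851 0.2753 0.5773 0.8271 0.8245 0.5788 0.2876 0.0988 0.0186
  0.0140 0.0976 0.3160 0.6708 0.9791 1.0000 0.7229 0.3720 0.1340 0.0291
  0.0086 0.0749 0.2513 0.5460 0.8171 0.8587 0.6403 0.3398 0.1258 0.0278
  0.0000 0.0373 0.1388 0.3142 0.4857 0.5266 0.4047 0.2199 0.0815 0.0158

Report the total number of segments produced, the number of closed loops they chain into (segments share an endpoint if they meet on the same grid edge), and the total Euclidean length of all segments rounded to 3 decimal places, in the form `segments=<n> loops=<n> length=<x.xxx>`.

segments=14 loops=1 length=10.582

cell (0,3): code 0100 → (0.388,4.000)–(1.000,3.163)
cell (0,4): code 1100 → (0.410,5.000)–(0.388,4.000)
cell (0,5): code 1000 → (1.000,5.840)–(0.410,5.000)
cell (1,2): code 0100 → (1.435,3.000)–(2.000,2.851)
cell (1,3): code 1110 → (1.000,3.163)–(1.435,3.000)
cell (1,5): code 1101 → (1.272,6.000)–(1.000,5.840)
cell (1,6): code 1000 → (2.000,6.299)–(1.272,6.000)
cell (2,2): code 0010 → (2.000,2.851)–(2.423,3.000)
cell (2,3): code 0111 → (2.423,3.000)–(3.000,3.266)
cell (2,6): code 1001 → (3.000,6.074)–(2.000,6.299)
cell (3,3): code 0010 → (3.000,3.266)–(3.601,4.000)
cell (3,4): code 0011 → (3.601,4.000)–(3.725,5.000)
cell (3,5): code 0011 → (3.725,5.000)–(3.095,6.000)
cell (3,6): code 0001 → (3.095,6.000)–(3.000,6.074)
total: 14 segments, chained into 1 closed loop(s), length Σ = 10.582409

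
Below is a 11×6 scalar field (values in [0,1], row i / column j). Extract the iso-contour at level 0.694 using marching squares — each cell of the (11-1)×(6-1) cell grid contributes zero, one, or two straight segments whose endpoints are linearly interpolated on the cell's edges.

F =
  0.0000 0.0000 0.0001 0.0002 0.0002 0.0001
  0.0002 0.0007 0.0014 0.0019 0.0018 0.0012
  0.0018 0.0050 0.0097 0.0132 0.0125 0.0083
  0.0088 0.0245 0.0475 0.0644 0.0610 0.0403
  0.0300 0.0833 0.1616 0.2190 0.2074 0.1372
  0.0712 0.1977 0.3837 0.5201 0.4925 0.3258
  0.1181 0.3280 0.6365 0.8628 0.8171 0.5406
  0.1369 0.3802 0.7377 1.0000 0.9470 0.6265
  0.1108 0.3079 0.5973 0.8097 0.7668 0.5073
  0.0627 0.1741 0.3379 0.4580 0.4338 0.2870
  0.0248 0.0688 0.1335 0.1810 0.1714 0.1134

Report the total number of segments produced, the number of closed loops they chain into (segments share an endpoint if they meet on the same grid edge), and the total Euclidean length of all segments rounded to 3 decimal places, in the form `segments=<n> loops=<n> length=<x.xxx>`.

segments=12 loops=1 length=8.894

cell (5,2): code 0100 → (5.507,3.000)–(6.000,2.254)
cell (5,3): code 1100 → (5.621,4.000)–(5.507,3.000)
cell (5,4): code 1000 → (6.000,4.445)–(5.621,4.000)
cell (6,1): code 0100 → (6.568,2.000)–(7.000,1.878)
cell (6,2): code 1110 → (6.000,2.254)–(6.568,2.000)
cell (6,4): code 1001 → (7.000,4.789)–(6.000,4.445)
cell (7,1): code 0010 → (7.000,1.878)–(7.311,2.000)
cell (7,2): code 0111 → (7.311,2.000)–(8.000,2.455)
cell (7,4): code 1001 → (8.000,4.281)–(7.000,4.789)
cell (8,2): code 0010 → (8.000,2.455)–(8.329,3.000)
cell (8,3): code 0011 → (8.329,3.000)–(8.219,4.000)
cell (8,4): code 0001 → (8.219,4.000)–(8.000,4.281)
total: 12 segments, chained into 1 closed loop(s), length Σ = 8.893996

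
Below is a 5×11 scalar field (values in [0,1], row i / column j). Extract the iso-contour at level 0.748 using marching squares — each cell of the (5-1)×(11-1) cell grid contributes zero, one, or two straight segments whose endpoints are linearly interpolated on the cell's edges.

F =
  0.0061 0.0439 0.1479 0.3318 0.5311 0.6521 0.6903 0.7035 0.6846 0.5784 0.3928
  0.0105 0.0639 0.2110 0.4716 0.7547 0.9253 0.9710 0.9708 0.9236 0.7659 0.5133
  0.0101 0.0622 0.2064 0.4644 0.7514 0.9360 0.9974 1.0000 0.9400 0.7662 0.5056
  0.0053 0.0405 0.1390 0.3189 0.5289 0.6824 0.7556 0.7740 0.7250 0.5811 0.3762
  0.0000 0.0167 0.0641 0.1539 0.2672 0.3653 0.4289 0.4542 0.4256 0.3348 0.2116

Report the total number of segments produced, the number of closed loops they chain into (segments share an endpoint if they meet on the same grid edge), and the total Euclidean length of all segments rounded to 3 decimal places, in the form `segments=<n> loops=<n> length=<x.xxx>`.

cell (0,3): code 0100 → (0.970,4.000)–(1.000,3.976)
cell (0,4): code 1100 → (0.351,5.000)–(0.970,4.000)
cell (0,5): code 1100 → (0.206,6.000)–(0.351,5.000)
cell (0,6): code 1100 → (0.166,7.000)–(0.206,6.000)
cell (0,7): code 1100 → (0.265,8.000)–(0.166,7.000)
cell (0,8): code 1100 → (0.905,9.000)–(0.265,8.000)
cell (0,9): code 1000 → (1.000,9.071)–(0.905,9.000)
cell (1,3): code 0110 → (1.000,3.976)–(2.000,3.988)
cell (1,9): code 1001 → (2.000,9.070)–(1.000,9.071)
cell (2,3): code 0010 → (2.000,3.988)–(2.015,4.000)
cell (2,4): code 0011 → (2.015,4.000)–(2.741,5.000)
cell (2,5): code 0111 → (2.741,5.000)–(3.000,5.896)
cell (2,7): code 1011 → (3.000,7.531)–(2.893,8.000)
cell (2,8): code 0011 → (2.893,8.000)–(2.098,9.000)
cell (2,9): code 0001 → (2.098,9.000)–(2.000,9.070)
cell (3,5): code 0010 → (3.000,5.896)–(3.023,6.000)
cell (3,6): code 0011 → (3.023,6.000)–(3.081,7.000)
cell (3,7): code 0001 → (3.081,7.000)–(3.000,7.531)
total: 18 segments, chained into 1 closed loop(s), length Σ = 13.248359

segments=18 loops=1 length=13.248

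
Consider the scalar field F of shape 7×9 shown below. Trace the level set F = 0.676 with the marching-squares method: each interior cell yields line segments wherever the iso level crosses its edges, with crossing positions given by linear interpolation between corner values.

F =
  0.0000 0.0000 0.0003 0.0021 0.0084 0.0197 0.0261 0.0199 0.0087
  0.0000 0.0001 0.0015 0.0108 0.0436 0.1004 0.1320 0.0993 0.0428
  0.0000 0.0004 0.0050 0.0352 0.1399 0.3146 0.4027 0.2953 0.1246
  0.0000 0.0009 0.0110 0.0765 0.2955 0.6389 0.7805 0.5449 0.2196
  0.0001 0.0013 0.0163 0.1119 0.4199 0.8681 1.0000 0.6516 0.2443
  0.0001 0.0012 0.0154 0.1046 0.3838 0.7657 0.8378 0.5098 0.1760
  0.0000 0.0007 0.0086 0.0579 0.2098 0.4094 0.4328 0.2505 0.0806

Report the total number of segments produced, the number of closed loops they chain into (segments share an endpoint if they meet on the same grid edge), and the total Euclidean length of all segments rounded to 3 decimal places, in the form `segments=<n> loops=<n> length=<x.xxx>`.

segments=10 loops=1 length=7.772

cell (2,5): code 0100 → (2.723,6.000)–(3.000,5.262)
cell (2,6): code 1000 → (3.000,6.444)–(2.723,6.000)
cell (3,4): code 0100 → (3.162,5.000)–(4.000,4.571)
cell (3,5): code 1110 → (3.000,5.262)–(3.162,5.000)
cell (3,6): code 1001 → (4.000,6.930)–(3.000,6.444)
cell (4,4): code 0110 → (4.000,4.571)–(5.000,4.765)
cell (4,6): code 1001 → (5.000,6.493)–(4.000,6.930)
cell (5,4): code 0010 → (5.000,4.765)–(5.252,5.000)
cell (5,5): code 0011 → (5.252,5.000)–(5.400,6.000)
cell (5,6): code 0001 → (5.400,6.000)–(5.000,6.493)
total: 10 segments, chained into 1 closed loop(s), length Σ = 7.771937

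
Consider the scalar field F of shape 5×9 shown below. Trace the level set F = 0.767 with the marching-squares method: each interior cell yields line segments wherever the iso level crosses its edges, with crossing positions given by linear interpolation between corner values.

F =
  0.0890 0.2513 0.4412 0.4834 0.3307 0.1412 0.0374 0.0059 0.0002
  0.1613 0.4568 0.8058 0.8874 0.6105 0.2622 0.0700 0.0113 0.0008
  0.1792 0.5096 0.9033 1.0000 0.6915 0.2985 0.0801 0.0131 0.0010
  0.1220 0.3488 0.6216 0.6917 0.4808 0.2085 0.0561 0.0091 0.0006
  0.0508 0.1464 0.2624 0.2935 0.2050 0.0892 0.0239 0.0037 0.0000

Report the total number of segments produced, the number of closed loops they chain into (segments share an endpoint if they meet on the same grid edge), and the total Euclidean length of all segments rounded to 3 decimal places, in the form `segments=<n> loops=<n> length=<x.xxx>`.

cell (0,1): code 0100 → (0.894,2.000)–(1.000,1.889)
cell (0,2): code 1100 → (0.702,3.000)–(0.894,2.000)
cell (0,3): code 1000 → (1.000,3.435)–(0.702,3.000)
cell (1,1): code 0110 → (1.000,1.889)–(2.000,1.654)
cell (1,3): code 1001 → (2.000,3.755)–(1.000,3.435)
cell (2,1): code 0010 → (2.000,1.654)–(2.484,2.000)
cell (2,2): code 0011 → (2.484,2.000)–(2.756,3.000)
cell (2,3): code 0001 → (2.756,3.000)–(2.000,3.755)
total: 8 segments, chained into 1 closed loop(s), length Σ = 6.476283

segments=8 loops=1 length=6.476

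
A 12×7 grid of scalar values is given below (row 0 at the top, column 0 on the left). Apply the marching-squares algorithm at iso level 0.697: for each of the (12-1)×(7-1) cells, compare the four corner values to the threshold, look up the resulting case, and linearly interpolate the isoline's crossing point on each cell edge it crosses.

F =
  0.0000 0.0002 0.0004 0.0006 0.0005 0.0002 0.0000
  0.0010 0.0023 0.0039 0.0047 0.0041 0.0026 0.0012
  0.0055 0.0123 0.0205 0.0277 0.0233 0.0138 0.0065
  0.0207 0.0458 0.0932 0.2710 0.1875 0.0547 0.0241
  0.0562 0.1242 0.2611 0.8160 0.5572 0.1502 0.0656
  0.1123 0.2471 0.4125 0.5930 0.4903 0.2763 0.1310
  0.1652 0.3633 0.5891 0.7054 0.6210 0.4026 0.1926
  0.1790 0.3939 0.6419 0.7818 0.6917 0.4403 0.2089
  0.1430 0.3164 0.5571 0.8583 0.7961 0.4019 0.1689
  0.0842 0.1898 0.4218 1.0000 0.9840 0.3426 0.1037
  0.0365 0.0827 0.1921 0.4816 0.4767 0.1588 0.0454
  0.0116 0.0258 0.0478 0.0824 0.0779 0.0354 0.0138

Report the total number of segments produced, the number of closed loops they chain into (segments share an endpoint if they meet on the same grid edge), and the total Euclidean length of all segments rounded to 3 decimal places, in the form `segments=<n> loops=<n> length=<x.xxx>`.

cell (3,2): code 0100 → (3.782,3.000)–(4.000,2.786)
cell (3,3): code 1000 → (4.000,3.460)–(3.782,3.000)
cell (4,2): code 0010 → (4.000,2.786)–(4.534,3.000)
cell (4,3): code 0001 → (4.534,3.000)–(4.000,3.460)
cell (5,2): code 0100 → (5.925,3.000)–(6.000,2.928)
cell (5,3): code 1000 → (6.000,3.100)–(5.925,3.000)
cell (6,2): code 0110 → (6.000,2.928)–(7.000,2.394)
cell (6,3): code 1001 → (7.000,3.941)–(6.000,3.100)
cell (7,2): code 0110 → (7.000,2.394)–(8.000,2.464)
cell (7,3): code 1101 → (7.051,4.000)–(7.000,3.941)
cell (7,4): code 1000 → (8.000,4.251)–(7.051,4.000)
cell (8,2): code 0110 → (8.000,2.464)–(9.000,2.476)
cell (8,4): code 1001 → (9.000,4.447)–(8.000,4.251)
cell (9,2): code 0010 → (9.000,2.476)–(9.584,3.000)
cell (9,3): code 0011 → (9.584,3.000)–(9.566,4.000)
cell (9,4): code 0001 → (9.566,4.000)–(9.000,4.447)
total: 16 segments, chained into 2 closed loop(s), length Σ = 11.351396

segments=16 loops=2 length=11.351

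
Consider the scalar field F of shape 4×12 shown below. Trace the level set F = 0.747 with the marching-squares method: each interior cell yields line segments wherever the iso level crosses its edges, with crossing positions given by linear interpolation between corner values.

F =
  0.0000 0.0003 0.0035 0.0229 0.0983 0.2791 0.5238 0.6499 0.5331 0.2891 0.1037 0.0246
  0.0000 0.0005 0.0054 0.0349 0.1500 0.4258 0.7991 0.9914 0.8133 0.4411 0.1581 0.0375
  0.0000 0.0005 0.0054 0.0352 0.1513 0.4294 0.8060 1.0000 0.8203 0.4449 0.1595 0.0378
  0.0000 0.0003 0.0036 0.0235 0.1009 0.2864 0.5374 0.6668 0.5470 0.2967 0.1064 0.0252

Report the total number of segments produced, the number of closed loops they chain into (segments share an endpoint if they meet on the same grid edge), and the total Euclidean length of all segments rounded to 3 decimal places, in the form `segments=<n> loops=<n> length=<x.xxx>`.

cell (0,5): code 0100 → (0.811,6.000)–(1.000,5.860)
cell (0,6): code 1100 → (0.284,7.000)–(0.811,6.000)
cell (0,7): code 1100 → (0.763,8.000)–(0.284,7.000)
cell (0,8): code 1000 → (1.000,8.178)–(0.763,8.000)
cell (1,5): code 0110 → (1.000,5.860)–(2.000,5.843)
cell (1,8): code 1001 → (2.000,8.195)–(1.000,8.178)
cell (2,5): code 0010 → (2.000,5.843)–(2.220,6.000)
cell (2,6): code 0011 → (2.220,6.000)–(2.759,7.000)
cell (2,7): code 0011 → (2.759,7.000)–(2.268,8.000)
cell (2,8): code 0001 → (2.268,8.000)–(2.000,8.195)
total: 10 segments, chained into 1 closed loop(s), length Σ = 7.622483

segments=10 loops=1 length=7.622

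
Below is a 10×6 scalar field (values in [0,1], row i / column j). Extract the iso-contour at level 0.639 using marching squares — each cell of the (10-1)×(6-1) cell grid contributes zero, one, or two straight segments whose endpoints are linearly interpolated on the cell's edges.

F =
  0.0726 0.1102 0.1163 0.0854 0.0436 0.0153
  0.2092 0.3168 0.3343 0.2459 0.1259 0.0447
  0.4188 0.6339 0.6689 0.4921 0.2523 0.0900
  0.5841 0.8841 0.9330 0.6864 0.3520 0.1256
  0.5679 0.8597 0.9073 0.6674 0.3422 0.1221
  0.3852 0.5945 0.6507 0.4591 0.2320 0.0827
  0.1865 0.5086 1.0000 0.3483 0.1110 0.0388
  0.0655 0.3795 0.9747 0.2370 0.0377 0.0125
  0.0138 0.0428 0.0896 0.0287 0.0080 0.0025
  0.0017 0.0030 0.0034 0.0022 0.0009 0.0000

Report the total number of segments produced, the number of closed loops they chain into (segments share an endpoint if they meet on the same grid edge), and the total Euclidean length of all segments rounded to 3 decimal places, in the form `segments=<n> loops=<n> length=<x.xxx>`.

cell (1,1): code 0100 → (1.911,2.000)–(2.000,1.146)
cell (1,2): code 1000 → (2.000,2.169)–(1.911,2.000)
cell (2,0): code 0100 → (2.020,1.000)–(3.000,0.183)
cell (2,1): code 1110 → (2.000,1.146)–(2.020,1.000)
cell (2,2): code 1101 → (2.756,3.000)–(2.000,2.169)
cell (2,3): code 1000 → (3.000,3.142)–(2.756,3.000)
cell (3,0): code 0110 → (3.000,0.183)–(4.000,0.244)
cell (3,3): code 1001 → (4.000,3.087)–(3.000,3.142)
cell (4,0): code 0010 → (4.000,0.244)–(4.832,1.000)
cell (4,1): code 0111 → (4.832,1.000)–(5.000,1.792)
cell (4,2): code 1011 → (5.000,2.061)–(4.136,3.000)
cell (4,3): code 0001 → (4.136,3.000)–(4.000,3.087)
cell (5,1): code 0110 → (5.000,1.792)–(6.000,1.265)
cell (5,2): code 1001 → (6.000,2.554)–(5.000,2.061)
cell (6,1): code 0110 → (6.000,1.265)–(7.000,1.436)
cell (6,2): code 1001 → (7.000,2.455)–(6.000,2.554)
cell (7,1): code 0010 → (7.000,1.436)–(7.379,2.000)
cell (7,2): code 0001 → (7.379,2.000)–(7.000,2.455)
total: 18 segments, chained into 1 closed loop(s), length Σ = 14.789761

segments=18 loops=1 length=14.790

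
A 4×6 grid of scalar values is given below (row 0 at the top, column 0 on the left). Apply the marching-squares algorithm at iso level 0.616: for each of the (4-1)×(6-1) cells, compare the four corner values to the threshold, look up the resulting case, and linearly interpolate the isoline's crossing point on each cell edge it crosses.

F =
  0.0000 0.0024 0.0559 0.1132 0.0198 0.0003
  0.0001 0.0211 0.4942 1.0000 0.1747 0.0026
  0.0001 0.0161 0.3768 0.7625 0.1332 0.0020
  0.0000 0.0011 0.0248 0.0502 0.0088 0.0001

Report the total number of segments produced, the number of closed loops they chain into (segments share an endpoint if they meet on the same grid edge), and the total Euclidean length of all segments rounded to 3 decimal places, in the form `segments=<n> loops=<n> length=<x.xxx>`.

segments=6 loops=1 length=4.348

cell (0,2): code 0100 → (0.567,3.000)–(1.000,2.241)
cell (0,3): code 1000 → (1.000,3.465)–(0.567,3.000)
cell (1,2): code 0110 → (1.000,2.241)–(2.000,2.620)
cell (1,3): code 1001 → (2.000,3.233)–(1.000,3.465)
cell (2,2): code 0010 → (2.000,2.620)–(2.206,3.000)
cell (2,3): code 0001 → (2.206,3.000)–(2.000,3.233)
total: 6 segments, chained into 1 closed loop(s), length Σ = 4.348394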